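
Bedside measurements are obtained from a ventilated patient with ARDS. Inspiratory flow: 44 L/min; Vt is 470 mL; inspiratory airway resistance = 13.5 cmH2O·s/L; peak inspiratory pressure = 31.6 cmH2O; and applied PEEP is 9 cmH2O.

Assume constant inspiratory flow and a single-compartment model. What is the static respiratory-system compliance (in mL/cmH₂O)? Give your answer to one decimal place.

37.0

Flow: 44 L/min ÷ 60 = 0.7333 L/s.
Equation of motion (constant flow): PIP = Vt/C + R·V̇ + PEEP.
Vt/C = PIP − R·V̇ − PEEP = 31.6 − 13.5×0.7333 − 9 = 31.6 − 9.9 − 9 = 12.7 cmH2O.
C = Vt / 12.7 = 470 / 12.7 = 37.008 mL/cmH2O.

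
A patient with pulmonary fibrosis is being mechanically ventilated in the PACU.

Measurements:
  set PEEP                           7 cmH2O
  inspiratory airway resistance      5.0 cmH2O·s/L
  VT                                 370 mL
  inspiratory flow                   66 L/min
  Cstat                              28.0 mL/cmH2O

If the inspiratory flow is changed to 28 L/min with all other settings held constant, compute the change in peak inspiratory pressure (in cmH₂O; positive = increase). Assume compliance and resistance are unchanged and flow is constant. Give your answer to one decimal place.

Flow: 66 L/min ÷ 60 = 1.1 L/s.
New flow: 28 L/min ÷ 60 = 0.4667 L/s.
PIP = Vt/C + R·V̇ + PEEP (constant-flow equation of motion).
Only the resistive term changes: ΔPIP = R × ΔV̇ = 5.0 × (0.4667 − 1.1) = 5.0 × -0.6333 = -3.167 cmH2O.

-3.2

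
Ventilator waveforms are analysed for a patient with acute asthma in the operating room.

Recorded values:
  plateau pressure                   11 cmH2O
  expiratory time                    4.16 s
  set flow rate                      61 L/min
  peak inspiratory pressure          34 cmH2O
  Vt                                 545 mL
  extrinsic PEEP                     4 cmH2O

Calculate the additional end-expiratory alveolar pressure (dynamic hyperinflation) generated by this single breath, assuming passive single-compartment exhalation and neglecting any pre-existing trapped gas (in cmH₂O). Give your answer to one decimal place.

0.7

Flow: 61 L/min ÷ 60 = 1.0167 L/s.
R = (PIP − Pplat)/V̇ = (34 − 11) / 1.0167 = 23.0/1.0167 = 22.622 cmH2O·s/L.
C = Vt/(Pplat − PEEP) = 545.0 / (11 − 4) = 545.0/7.0 = 77.857 mL/cmH2O.
τ = R × C = 22.622 × 0.07786 L/cmH2O = 1.761 s.
Fraction remaining = e^(−Te/τ) = e^(−4.16/1.761) = 0.0942; trapped volume = 545.0 × 0.0942 = 51.339 mL.
Additional alveolar pressure from trapping ≈ V_trapped / C = 51.339 / 77.857 = 0.6594 cmH2O.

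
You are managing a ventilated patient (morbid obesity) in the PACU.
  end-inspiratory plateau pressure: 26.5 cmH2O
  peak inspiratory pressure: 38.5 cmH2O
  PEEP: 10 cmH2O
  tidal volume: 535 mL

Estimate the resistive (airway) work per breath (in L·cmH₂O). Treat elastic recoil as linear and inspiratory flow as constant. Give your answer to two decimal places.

6.42

With constant inspiratory flow the resistive pressure is constant at PIP − Pplat = 38.5 − 26.5 = 12.0 cmH2O, so resistive work = 12.0 × 0.535 = 6.42 L·cmH2O.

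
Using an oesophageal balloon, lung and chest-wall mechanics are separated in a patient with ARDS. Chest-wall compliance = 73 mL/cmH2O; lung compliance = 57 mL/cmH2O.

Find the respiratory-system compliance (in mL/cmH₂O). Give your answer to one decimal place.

Lung and chest wall are elastances in series: 1/Crs = 1/CL + 1/Ccw.
1/Crs = 1/57 + 1/73 = 0.03124.
Crs = 32.01 mL/cmH2O.

32.0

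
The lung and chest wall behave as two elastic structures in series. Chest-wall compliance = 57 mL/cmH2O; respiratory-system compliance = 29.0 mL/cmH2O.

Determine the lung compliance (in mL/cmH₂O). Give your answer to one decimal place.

59.0

1/CL = 1/Crs − 1/Ccw.
1/CL = 1/29.0 − 1/57 = 0.01694.
CL = 59.032 mL/cmH2O.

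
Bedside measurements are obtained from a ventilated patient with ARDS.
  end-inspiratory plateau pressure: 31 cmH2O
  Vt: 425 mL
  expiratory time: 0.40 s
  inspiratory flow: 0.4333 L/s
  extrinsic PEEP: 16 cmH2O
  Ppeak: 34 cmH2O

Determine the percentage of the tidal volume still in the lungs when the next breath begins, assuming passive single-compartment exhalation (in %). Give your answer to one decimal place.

R = (PIP − Pplat)/V̇ = (34 − 31) / 0.4333 = 3.0/0.4333 = 6.924 cmH2O·s/L.
C = Vt/(Pplat − PEEP) = 425.0 / (31 − 16) = 425.0/15.0 = 28.333 mL/cmH2O.
τ = R × C = 6.924 × 0.02833 L/cmH2O = 0.1962 s.
Fraction remaining at end-expiration = e^(−Te/τ) = e^(−0.40/0.1962) = 0.1302 → 13.02%.

13.0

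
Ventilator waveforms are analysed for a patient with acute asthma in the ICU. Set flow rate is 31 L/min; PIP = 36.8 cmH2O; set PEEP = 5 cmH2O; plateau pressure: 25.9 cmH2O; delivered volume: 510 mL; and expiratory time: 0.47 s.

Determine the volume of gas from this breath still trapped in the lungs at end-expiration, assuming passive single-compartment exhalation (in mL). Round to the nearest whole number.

Flow: 31 L/min ÷ 60 = 0.5167 L/s.
R = (PIP − Pplat)/V̇ = (36.8 − 25.9) / 0.5167 = 10.9/0.5167 = 21.095 cmH2O·s/L.
C = Vt/(Pplat − PEEP) = 510.0 / (25.9 − 5) = 510.0/20.9 = 24.402 mL/cmH2O.
τ = R × C = 21.095 × 0.0244 L/cmH2O = 0.5147 s.
Fraction remaining = e^(−Te/τ) = e^(−0.47/0.5147) = 0.4013.
Trapped volume = 510.0 × 0.4013 = 204.66 mL.

205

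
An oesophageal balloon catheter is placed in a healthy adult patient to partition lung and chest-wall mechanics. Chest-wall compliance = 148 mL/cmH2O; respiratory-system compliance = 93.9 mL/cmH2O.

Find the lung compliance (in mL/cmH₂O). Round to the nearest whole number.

1/CL = 1/Crs − 1/Ccw.
1/CL = 1/93.9 − 1/148 = 0.003893.
CL = 256.87 mL/cmH2O.

257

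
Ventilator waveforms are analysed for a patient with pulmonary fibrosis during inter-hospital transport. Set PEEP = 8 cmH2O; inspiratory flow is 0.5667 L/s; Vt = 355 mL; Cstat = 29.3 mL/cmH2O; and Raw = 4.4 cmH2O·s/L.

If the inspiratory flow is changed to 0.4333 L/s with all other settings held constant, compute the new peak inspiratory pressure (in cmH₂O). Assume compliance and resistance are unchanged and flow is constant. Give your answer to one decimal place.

PIP = Vt/C + R·V̇ + PEEP (constant-flow equation of motion).
Only the resistive term changes: ΔPIP = R × ΔV̇ = 4.4 × (0.4333 − 0.5667) = 4.4 × -0.1334 = -0.587 cmH2O.
Original PIP = 355/29.3 + 4.4×0.5667 + 8 = 22.61 cmH2O; new PIP = 22.61 + (-0.587) = 22.023 cmH2O.

22.0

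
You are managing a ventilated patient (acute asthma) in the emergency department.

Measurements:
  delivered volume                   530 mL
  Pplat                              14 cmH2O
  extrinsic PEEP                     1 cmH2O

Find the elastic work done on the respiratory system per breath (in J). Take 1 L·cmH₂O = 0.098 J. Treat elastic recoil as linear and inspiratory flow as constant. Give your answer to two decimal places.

0.34

Elastic work ≈ ½ × (Pplat − PEEP) × Vt = 0.5 × (14 − 1) × 0.530 L = 0.5 × 13.0 × 0.530 = 3.445 L·cmH2O.
× 0.098 J/(L·cmH2O) → 0.3376 J.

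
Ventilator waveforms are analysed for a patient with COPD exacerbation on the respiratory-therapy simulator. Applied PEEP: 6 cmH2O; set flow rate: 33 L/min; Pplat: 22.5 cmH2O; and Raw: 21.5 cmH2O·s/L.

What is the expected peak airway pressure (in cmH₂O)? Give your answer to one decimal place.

Flow: 33 L/min ÷ 60 = 0.55 L/s.
PIP = Pplat + Raw × flow = 22.5 + 21.5 × 0.55 = 22.5 + 11.825 = 34.325 cmH2O.

34.3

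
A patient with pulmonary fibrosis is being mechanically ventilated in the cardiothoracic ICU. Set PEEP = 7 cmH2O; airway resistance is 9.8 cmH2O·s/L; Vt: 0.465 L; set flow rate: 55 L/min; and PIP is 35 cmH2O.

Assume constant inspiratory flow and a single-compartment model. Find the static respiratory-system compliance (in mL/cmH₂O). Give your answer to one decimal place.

Flow: 55 L/min ÷ 60 = 0.9167 L/s.
Equation of motion (constant flow): PIP = Vt/C + R·V̇ + PEEP.
Vt/C = PIP − R·V̇ − PEEP = 35 − 9.8×0.9167 − 7 = 35 − 8.984 − 7 = 19.016 cmH2O.
C = Vt / 19.016 = 465 / 19.016 = 24.453 mL/cmH2O.

24.5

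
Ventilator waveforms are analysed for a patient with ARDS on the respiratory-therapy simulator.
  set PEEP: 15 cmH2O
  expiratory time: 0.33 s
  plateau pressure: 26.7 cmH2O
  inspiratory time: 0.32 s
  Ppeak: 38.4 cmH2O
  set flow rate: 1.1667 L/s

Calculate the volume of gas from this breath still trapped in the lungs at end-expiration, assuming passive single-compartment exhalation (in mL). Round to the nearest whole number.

Vt = flow × Ti = 1.1667 L/s × 0.32 s × 1000 mL/L = 373.34 mL.
R = (PIP − Pplat)/V̇ = (38.4 − 26.7) / 1.1667 = 11.7/1.1667 = 10.028 cmH2O·s/L.
C = Vt/(Pplat − PEEP) = 373.34 / (26.7 − 15) = 373.34/11.7 = 31.909 mL/cmH2O.
τ = R × C = 10.028 × 0.03191 L/cmH2O = 0.32 s.
Fraction remaining = e^(−Te/τ) = e^(−0.33/0.32) = 0.3566.
Trapped volume = 373.34 × 0.3566 = 133.13 mL.

133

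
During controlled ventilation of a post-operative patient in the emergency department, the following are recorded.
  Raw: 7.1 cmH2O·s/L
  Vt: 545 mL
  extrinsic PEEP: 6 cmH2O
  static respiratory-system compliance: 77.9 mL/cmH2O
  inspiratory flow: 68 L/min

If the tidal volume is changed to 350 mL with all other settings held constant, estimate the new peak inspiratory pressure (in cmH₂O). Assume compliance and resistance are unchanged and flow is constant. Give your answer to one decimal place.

Flow: 68 L/min ÷ 60 = 1.1333 L/s.
PIP = Vt/C + R·V̇ + PEEP (constant-flow equation of motion).
Only the elastic term changes: ΔPIP = ΔVt / C = (350 − 545) / 77.9 = -2.503 cmH2O.
Original PIP = 545/77.9 + 7.1×1.1333 + 6 = 21.043 cmH2O; new PIP = 21.043 + (-2.503) = 18.54 cmH2O.

18.5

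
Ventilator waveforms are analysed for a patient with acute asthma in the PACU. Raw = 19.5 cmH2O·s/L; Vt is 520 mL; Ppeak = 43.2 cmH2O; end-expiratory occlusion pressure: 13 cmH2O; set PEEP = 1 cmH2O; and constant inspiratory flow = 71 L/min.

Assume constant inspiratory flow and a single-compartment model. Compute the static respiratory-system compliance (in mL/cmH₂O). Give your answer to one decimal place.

73.0

Flow: 71 L/min ÷ 60 = 1.1833 L/s.
Total PEEP = 13 cmH2O (set 1 + intrinsic 12); this is the baseline alveolar pressure.
Equation of motion (constant flow): PIP = Vt/C + R·V̇ + PEEP.
Vt/C = PIP − R·V̇ − PEEP = 43.2 − 19.5×1.1833 − 13 = 43.2 − 23.074 − 13 = 7.126 cmH2O.
C = Vt / 7.126 = 520 / 7.126 = 72.972 mL/cmH2O.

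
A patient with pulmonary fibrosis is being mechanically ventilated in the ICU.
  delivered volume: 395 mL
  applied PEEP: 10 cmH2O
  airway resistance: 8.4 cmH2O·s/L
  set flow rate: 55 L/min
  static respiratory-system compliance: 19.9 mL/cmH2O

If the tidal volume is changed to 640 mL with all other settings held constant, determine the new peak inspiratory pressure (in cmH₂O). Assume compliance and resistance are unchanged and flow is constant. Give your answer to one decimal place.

Flow: 55 L/min ÷ 60 = 0.9167 L/s.
PIP = Vt/C + R·V̇ + PEEP (constant-flow equation of motion).
Only the elastic term changes: ΔPIP = ΔVt / C = (640 − 395) / 19.9 = 12.312 cmH2O.
Original PIP = 395/19.9 + 8.4×0.9167 + 10 = 37.55 cmH2O; new PIP = 37.55 + (12.312) = 49.862 cmH2O.

49.9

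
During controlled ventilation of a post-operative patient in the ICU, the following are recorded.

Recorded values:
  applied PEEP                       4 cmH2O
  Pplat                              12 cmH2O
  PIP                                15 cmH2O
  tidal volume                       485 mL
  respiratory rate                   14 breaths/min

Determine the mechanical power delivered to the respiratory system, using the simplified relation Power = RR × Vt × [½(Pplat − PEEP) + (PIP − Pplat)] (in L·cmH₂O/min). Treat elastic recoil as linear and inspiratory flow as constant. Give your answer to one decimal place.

Per-breath work = Vt × [½(Pplat−PEEP) + (PIP−Pplat)] = 0.485 × [0.5×8.0 + 3.0] = 0.485 × 7.0 = 3.395 L·cmH2O.
Power = 14 × 3.395 = 47.53 L·cmH2O/min.

47.5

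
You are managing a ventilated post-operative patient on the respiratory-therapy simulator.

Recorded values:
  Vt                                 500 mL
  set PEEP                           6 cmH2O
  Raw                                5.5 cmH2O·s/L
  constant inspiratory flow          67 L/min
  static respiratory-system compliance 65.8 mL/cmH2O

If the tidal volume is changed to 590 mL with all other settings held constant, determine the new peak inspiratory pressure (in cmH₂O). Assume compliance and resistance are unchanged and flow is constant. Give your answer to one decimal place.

Flow: 67 L/min ÷ 60 = 1.1167 L/s.
PIP = Vt/C + R·V̇ + PEEP (constant-flow equation of motion).
Only the elastic term changes: ΔPIP = ΔVt / C = (590 − 500) / 65.8 = 1.368 cmH2O.
Original PIP = 500/65.8 + 5.5×1.1167 + 6 = 19.741 cmH2O; new PIP = 19.741 + (1.368) = 21.109 cmH2O.

21.1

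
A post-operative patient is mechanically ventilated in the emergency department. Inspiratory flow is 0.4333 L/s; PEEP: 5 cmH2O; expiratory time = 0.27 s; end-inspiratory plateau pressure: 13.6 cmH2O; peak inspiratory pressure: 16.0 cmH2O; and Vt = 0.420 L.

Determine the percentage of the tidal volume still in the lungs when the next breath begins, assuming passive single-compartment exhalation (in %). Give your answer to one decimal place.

R = (PIP − Pplat)/V̇ = (16.0 − 13.6) / 0.4333 = 2.4/0.4333 = 5.539 cmH2O·s/L.
C = Vt/(Pplat − PEEP) = 420.0 / (13.6 − 5) = 420.0/8.6 = 48.837 mL/cmH2O.
τ = R × C = 5.539 × 0.04884 L/cmH2O = 0.2705 s.
Fraction remaining at end-expiration = e^(−Te/τ) = e^(−0.27/0.2705) = 0.3686 → 36.86%.

36.9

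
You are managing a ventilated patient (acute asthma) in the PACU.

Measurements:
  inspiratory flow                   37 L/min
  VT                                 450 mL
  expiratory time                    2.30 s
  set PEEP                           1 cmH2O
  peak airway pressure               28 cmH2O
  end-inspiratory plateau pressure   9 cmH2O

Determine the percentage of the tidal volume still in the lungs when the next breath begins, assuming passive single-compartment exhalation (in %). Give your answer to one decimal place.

26.5

Flow: 37 L/min ÷ 60 = 0.6167 L/s.
R = (PIP − Pplat)/V̇ = (28 − 9) / 0.6167 = 19.0/0.6167 = 30.809 cmH2O·s/L.
C = Vt/(Pplat − PEEP) = 450.0 / (9 − 1) = 450.0/8.0 = 56.25 mL/cmH2O.
τ = R × C = 30.809 × 0.05625 L/cmH2O = 1.733 s.
Fraction remaining at end-expiration = e^(−Te/τ) = e^(−2.30/1.733) = 0.2652 → 26.52%.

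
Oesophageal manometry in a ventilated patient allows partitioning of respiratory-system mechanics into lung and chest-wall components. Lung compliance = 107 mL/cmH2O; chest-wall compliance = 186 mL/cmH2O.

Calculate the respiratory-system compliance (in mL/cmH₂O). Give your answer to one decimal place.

Lung and chest wall are elastances in series: 1/Crs = 1/CL + 1/Ccw.
1/Crs = 1/107 + 1/186 = 0.01472.
Crs = 67.935 mL/cmH2O.

67.9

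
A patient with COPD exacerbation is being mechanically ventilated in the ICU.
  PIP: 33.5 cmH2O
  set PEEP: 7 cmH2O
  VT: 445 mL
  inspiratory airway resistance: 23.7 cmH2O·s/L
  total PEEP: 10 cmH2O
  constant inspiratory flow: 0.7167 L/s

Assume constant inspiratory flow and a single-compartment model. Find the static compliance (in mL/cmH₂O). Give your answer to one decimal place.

68.3

Total PEEP = 10 cmH2O (set 7 + intrinsic 3); this is the baseline alveolar pressure.
Equation of motion (constant flow): PIP = Vt/C + R·V̇ + PEEP.
Vt/C = PIP − R·V̇ − PEEP = 33.5 − 23.7×0.7167 − 10 = 33.5 − 16.986 − 10 = 6.514 cmH2O.
C = Vt / 6.514 = 445 / 6.514 = 68.314 mL/cmH2O.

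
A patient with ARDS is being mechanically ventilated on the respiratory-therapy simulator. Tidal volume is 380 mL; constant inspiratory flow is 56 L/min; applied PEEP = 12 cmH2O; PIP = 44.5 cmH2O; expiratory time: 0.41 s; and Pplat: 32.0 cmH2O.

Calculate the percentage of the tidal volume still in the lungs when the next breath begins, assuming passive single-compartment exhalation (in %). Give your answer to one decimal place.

20.0

Flow: 56 L/min ÷ 60 = 0.9333 L/s.
R = (PIP − Pplat)/V̇ = (44.5 − 32.0) / 0.9333 = 12.5/0.9333 = 13.393 cmH2O·s/L.
C = Vt/(Pplat − PEEP) = 380.0 / (32.0 − 12) = 380.0/20.0 = 19.0 mL/cmH2O.
τ = R × C = 13.393 × 0.019 L/cmH2O = 0.2545 s.
Fraction remaining at end-expiration = e^(−Te/τ) = e^(−0.41/0.2545) = 0.1997 → 19.97%.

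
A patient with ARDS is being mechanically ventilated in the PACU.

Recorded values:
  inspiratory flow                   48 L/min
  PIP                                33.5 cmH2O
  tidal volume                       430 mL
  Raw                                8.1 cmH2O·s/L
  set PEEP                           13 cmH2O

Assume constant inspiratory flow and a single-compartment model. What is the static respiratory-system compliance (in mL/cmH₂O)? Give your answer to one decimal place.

30.7

Flow: 48 L/min ÷ 60 = 0.8 L/s.
Equation of motion (constant flow): PIP = Vt/C + R·V̇ + PEEP.
Vt/C = PIP − R·V̇ − PEEP = 33.5 − 8.1×0.8 − 13 = 33.5 − 6.48 − 13 = 14.02 cmH2O.
C = Vt / 14.02 = 430 / 14.02 = 30.67 mL/cmH2O.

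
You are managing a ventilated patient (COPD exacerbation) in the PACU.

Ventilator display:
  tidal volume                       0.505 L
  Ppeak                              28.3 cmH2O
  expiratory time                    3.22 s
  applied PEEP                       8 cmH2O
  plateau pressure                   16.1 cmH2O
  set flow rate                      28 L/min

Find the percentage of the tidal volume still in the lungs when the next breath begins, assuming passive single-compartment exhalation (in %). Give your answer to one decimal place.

Flow: 28 L/min ÷ 60 = 0.4667 L/s.
R = (PIP − Pplat)/V̇ = (28.3 − 16.1) / 0.4667 = 12.2/0.4667 = 26.141 cmH2O·s/L.
C = Vt/(Pplat − PEEP) = 505.0 / (16.1 − 8) = 505.0/8.1 = 62.346 mL/cmH2O.
τ = R × C = 26.141 × 0.06235 L/cmH2O = 1.63 s.
Fraction remaining at end-expiration = e^(−Te/τ) = e^(−3.22/1.63) = 0.1387 → 13.87%.

13.9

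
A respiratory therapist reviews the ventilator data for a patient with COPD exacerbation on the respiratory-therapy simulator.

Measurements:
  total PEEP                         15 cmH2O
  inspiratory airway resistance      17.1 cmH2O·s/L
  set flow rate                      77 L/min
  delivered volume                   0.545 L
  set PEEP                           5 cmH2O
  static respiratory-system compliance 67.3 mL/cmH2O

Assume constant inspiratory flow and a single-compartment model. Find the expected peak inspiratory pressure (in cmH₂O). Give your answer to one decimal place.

Flow: 77 L/min ÷ 60 = 1.2833 L/s.
Total PEEP = 15 cmH2O (set 5 + intrinsic 10); this is the baseline alveolar pressure.
Equation of motion (constant flow): PIP = Vt/C + R·V̇ + PEEP.
PIP = 545/67.3 + 17.1×1.2833 + 15 = 8.098 + 21.944 + 15 = 45.042 cmH2O.

45.0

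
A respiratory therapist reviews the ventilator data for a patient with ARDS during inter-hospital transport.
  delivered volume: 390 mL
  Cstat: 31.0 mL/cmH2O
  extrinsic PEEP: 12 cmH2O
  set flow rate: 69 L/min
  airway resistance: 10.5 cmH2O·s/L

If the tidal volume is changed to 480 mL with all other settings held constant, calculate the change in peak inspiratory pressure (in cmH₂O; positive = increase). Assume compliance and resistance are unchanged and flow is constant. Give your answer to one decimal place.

2.9

PIP = Vt/C + R·V̇ + PEEP (constant-flow equation of motion).
Only the elastic term changes: ΔPIP = ΔVt / C = (480 − 390) / 31.0 = 2.903 cmH2O.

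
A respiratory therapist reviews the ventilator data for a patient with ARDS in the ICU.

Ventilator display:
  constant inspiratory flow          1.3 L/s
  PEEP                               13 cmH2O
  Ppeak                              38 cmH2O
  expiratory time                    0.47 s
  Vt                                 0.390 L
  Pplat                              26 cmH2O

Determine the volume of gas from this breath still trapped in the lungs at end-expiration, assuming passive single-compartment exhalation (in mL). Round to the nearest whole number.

71

R = (PIP − Pplat)/V̇ = (38 − 26) / 1.3 = 12.0/1.3 = 9.231 cmH2O·s/L.
C = Vt/(Pplat − PEEP) = 390.0 / (26 − 13) = 390.0/13.0 = 30.0 mL/cmH2O.
τ = R × C = 9.231 × 0.03 L/cmH2O = 0.2769 s.
Fraction remaining = e^(−Te/τ) = e^(−0.47/0.2769) = 0.1832.
Trapped volume = 390.0 × 0.1832 = 71.448 mL.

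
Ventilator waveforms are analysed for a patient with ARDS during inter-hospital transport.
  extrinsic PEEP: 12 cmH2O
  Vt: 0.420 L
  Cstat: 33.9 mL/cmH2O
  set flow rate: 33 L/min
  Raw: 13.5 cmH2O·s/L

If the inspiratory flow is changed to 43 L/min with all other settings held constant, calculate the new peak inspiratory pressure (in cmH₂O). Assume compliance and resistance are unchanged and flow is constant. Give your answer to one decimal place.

34.1

Flow: 33 L/min ÷ 60 = 0.55 L/s.
New flow: 43 L/min ÷ 60 = 0.7167 L/s.
PIP = Vt/C + R·V̇ + PEEP (constant-flow equation of motion).
Only the resistive term changes: ΔPIP = R × ΔV̇ = 13.5 × (0.7167 − 0.55) = 13.5 × 0.1667 = 2.25 cmH2O.
Original PIP = 420/33.9 + 13.5×0.55 + 12 = 31.814 cmH2O; new PIP = 31.814 + (2.25) = 34.064 cmH2O.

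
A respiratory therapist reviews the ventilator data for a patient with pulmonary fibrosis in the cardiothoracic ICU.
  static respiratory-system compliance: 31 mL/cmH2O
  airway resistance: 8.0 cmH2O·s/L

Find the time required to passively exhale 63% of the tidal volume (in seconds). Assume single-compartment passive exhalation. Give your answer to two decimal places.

τ = R × C = 8.0 × 31 mL/cmH2O = 8.0 × 0.031 L/cmH2O = 0.248 s.
Exhaled fraction f = 1 − e^(−t/τ) → t = −τ·ln(1 − f) = −0.248·ln(0.37) = 0.2466 s.

0.25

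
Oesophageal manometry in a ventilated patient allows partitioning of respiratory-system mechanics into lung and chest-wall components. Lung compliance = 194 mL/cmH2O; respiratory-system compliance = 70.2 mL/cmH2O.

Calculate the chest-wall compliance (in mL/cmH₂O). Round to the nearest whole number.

110

1/Ccw = 1/Crs − 1/CL.
1/Ccw = 1/70.2 − 1/194 = 0.00909.
Ccw = 110.01 mL/cmH2O.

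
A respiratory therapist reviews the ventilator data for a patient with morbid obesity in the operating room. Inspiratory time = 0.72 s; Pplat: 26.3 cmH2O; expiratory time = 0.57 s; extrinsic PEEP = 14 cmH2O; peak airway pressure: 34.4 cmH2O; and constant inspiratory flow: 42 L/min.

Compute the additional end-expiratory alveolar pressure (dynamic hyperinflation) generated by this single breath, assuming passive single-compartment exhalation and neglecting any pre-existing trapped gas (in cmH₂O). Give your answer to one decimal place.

3.7

Flow: 42 L/min ÷ 60 = 0.7 L/s.
Vt = flow × Ti = 0.7 L/s × 0.72 s × 1000 mL/L = 504.0 mL.
R = (PIP − Pplat)/V̇ = (34.4 − 26.3) / 0.7 = 8.1/0.7 = 11.571 cmH2O·s/L.
C = Vt/(Pplat − PEEP) = 504.0 / (26.3 − 14) = 504.0/12.3 = 40.976 mL/cmH2O.
τ = R × C = 11.571 × 0.04098 L/cmH2O = 0.4742 s.
Fraction remaining = e^(−Te/τ) = e^(−0.57/0.4742) = 0.3006; trapped volume = 504.0 × 0.3006 = 151.5 mL.
Additional alveolar pressure from trapping ≈ V_trapped / C = 151.5 / 40.976 = 3.697 cmH2O.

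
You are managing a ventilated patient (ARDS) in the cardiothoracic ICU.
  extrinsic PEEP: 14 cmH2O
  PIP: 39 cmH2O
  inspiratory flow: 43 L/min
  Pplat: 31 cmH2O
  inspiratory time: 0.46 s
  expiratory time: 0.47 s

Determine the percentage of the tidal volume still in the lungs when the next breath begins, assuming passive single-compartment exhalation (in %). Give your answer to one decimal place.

Flow: 43 L/min ÷ 60 = 0.7167 L/s.
Vt = flow × Ti = 0.7167 L/s × 0.46 s × 1000 mL/L = 329.68 mL.
R = (PIP − Pplat)/V̇ = (39 − 31) / 0.7167 = 8.0/0.7167 = 11.162 cmH2O·s/L.
C = Vt/(Pplat − PEEP) = 329.68 / (31 − 14) = 329.68/17.0 = 19.393 mL/cmH2O.
τ = R × C = 11.162 × 0.01939 L/cmH2O = 0.2164 s.
Fraction remaining at end-expiration = e^(−Te/τ) = e^(−0.47/0.2164) = 0.114 → 11.4%.

11.4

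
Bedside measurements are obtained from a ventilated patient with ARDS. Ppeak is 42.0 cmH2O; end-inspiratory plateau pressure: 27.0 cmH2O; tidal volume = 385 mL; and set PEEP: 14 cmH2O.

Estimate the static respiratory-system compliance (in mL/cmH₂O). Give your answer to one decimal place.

29.6

Cstat = Vt / (Pplat − PEEP) = 385 / (27.0 − 14) = 385 / 13.0 = 29.615 mL/cmH2O.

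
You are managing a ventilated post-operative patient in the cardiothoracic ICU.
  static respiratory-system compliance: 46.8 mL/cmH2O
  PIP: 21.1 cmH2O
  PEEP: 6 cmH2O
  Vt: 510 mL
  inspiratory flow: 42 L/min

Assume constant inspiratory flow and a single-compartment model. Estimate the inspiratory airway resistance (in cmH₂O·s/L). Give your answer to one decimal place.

6.0

Flow: 42 L/min ÷ 60 = 0.7 L/s.
Equation of motion (constant flow): PIP = Vt/C + R·V̇ + PEEP.
R·V̇ = PIP − Vt/C − PEEP = 21.1 − 510/46.8 − 6 = 21.1 − 10.897 − 6 = 4.203 cmH2O.
R = 4.203 / 0.7 = 6.004 cmH2O·s/L.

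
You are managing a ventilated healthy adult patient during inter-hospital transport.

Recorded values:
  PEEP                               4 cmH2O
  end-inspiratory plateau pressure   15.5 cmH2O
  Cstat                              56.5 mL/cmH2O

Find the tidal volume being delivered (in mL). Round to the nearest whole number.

650

Vt = Cstat × (Pplat − PEEP) = 56.5 × (15.5 − 4) = 56.5 × 11.5 = 649.75 mL.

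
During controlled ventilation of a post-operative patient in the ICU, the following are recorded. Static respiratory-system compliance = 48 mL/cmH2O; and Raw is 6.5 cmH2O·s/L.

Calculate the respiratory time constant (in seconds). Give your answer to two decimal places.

0.31

τ = R × C = 6.5 × 48 mL/cmH2O = 6.5 × 0.048 L/cmH2O = 0.312 s.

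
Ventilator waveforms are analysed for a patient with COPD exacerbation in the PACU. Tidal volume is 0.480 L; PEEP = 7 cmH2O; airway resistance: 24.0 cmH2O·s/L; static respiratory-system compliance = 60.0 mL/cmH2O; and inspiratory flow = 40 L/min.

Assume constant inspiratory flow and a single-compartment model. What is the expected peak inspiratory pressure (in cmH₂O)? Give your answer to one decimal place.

31.0

Flow: 40 L/min ÷ 60 = 0.6667 L/s.
Equation of motion (constant flow): PIP = Vt/C + R·V̇ + PEEP.
PIP = 480/60.0 + 24.0×0.6667 + 7 = 8.0 + 16.001 + 7 = 31.001 cmH2O.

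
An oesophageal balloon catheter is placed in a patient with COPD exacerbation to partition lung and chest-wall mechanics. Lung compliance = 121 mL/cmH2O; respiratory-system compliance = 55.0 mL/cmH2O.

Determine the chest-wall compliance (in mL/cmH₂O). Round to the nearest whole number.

101

1/Ccw = 1/Crs − 1/CL.
1/Ccw = 1/55.0 − 1/121 = 0.009917.
Ccw = 100.84 mL/cmH2O.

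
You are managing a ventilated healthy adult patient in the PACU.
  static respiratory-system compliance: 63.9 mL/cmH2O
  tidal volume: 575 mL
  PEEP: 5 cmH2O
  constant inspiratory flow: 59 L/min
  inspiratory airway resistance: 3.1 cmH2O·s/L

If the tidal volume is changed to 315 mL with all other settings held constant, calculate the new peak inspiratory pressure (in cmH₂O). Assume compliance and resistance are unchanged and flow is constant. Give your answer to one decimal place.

13.0

Flow: 59 L/min ÷ 60 = 0.9833 L/s.
PIP = Vt/C + R·V̇ + PEEP (constant-flow equation of motion).
Only the elastic term changes: ΔPIP = ΔVt / C = (315 − 575) / 63.9 = -4.069 cmH2O.
Original PIP = 575/63.9 + 3.1×0.9833 + 5 = 17.047 cmH2O; new PIP = 17.047 + (-4.069) = 12.978 cmH2O.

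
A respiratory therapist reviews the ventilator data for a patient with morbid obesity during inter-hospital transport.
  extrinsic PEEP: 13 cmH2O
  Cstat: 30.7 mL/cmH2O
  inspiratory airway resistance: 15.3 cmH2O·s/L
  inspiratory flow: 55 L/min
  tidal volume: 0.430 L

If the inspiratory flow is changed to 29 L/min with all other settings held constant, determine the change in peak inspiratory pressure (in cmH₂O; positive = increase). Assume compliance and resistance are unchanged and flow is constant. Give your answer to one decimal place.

-6.6

Flow: 55 L/min ÷ 60 = 0.9167 L/s.
New flow: 29 L/min ÷ 60 = 0.4833 L/s.
PIP = Vt/C + R·V̇ + PEEP (constant-flow equation of motion).
Only the resistive term changes: ΔPIP = R × ΔV̇ = 15.3 × (0.4833 − 0.9167) = 15.3 × -0.4334 = -6.631 cmH2O.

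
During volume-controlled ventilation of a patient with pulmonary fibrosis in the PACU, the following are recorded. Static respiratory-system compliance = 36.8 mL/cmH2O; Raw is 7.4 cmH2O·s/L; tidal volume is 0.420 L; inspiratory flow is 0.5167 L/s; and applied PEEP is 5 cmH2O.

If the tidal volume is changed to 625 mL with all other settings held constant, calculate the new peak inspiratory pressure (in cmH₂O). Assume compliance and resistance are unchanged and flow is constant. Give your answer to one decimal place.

PIP = Vt/C + R·V̇ + PEEP (constant-flow equation of motion).
Only the elastic term changes: ΔPIP = ΔVt / C = (625 − 420) / 36.8 = 5.571 cmH2O.
Original PIP = 420/36.8 + 7.4×0.5167 + 5 = 20.237 cmH2O; new PIP = 20.237 + (5.571) = 25.808 cmH2O.

25.8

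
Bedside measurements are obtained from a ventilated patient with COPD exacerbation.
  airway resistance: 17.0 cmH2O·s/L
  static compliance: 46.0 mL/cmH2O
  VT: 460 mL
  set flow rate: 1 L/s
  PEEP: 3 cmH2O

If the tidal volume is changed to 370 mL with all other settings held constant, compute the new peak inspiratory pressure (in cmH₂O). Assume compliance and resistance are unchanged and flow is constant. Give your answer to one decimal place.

28.0

PIP = Vt/C + R·V̇ + PEEP (constant-flow equation of motion).
Only the elastic term changes: ΔPIP = ΔVt / C = (370 − 460) / 46.0 = -1.957 cmH2O.
Original PIP = 460/46.0 + 17.0×1 + 3 = 30.0 cmH2O; new PIP = 30.0 + (-1.957) = 28.043 cmH2O.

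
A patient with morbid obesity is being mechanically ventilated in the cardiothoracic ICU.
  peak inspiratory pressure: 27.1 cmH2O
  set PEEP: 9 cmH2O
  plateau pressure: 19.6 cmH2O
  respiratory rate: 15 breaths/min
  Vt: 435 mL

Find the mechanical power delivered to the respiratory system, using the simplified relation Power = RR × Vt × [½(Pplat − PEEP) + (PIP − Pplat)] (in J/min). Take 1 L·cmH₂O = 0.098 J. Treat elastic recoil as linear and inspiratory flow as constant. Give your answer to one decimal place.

Per-breath work = Vt × [½(Pplat−PEEP) + (PIP−Pplat)] = 0.435 × [0.5×10.6 + 7.5] = 0.435 × 12.8 = 5.568 L·cmH2O.
Power = 15 × 5.568 = 83.52 L·cmH2O/min.
× 0.098 J/(L·cmH2O) → 8.185 J/min.

8.2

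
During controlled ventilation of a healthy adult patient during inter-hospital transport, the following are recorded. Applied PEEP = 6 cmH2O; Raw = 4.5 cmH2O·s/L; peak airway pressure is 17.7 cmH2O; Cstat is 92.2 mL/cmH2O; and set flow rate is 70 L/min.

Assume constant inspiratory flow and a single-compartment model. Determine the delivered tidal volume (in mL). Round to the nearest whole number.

Flow: 70 L/min ÷ 60 = 1.1667 L/s.
Equation of motion (constant flow): PIP = Vt/C + R·V̇ + PEEP.
Vt/C = PIP − R·V̇ − PEEP = 17.7 − 5.25 − 6 = 6.45 cmH2O.
Vt = C × 6.45 = 92.2 × 6.45 = 594.69 mL.

595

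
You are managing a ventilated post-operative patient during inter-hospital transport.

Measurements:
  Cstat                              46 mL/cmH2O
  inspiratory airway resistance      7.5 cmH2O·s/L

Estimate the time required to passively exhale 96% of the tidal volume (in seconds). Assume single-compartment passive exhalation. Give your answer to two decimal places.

τ = R × C = 7.5 × 46 mL/cmH2O = 7.5 × 0.046 L/cmH2O = 0.345 s.
Exhaled fraction f = 1 − e^(−t/τ) → t = −τ·ln(1 − f) = −0.345·ln(0.04) = 1.111 s.

1.11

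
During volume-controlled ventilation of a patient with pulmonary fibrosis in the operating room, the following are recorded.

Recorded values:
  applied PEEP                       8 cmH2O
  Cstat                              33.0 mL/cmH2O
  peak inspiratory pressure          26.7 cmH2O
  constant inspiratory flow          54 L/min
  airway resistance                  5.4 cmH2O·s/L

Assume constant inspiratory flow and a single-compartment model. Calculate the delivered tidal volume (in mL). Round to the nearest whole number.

457

Flow: 54 L/min ÷ 60 = 0.9 L/s.
Equation of motion (constant flow): PIP = Vt/C + R·V̇ + PEEP.
Vt/C = PIP − R·V̇ − PEEP = 26.7 − 4.86 − 8 = 13.84 cmH2O.
Vt = C × 13.84 = 33.0 × 13.84 = 456.72 mL.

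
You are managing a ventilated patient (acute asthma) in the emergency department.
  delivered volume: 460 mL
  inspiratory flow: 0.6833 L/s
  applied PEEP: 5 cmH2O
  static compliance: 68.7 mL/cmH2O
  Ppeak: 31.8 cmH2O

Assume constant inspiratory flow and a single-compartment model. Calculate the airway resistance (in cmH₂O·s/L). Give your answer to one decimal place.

Equation of motion (constant flow): PIP = Vt/C + R·V̇ + PEEP.
R·V̇ = PIP − Vt/C − PEEP = 31.8 − 460/68.7 − 5 = 31.8 − 6.696 − 5 = 20.104 cmH2O.
R = 20.104 / 0.6833 = 29.422 cmH2O·s/L.

29.4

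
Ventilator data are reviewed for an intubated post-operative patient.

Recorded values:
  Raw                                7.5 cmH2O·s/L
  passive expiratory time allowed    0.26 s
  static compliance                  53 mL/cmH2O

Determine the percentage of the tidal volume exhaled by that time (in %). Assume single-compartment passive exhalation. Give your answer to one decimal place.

48.0

τ = R × C = 7.5 × 53 mL/cmH2O = 7.5 × 0.053 L/cmH2O = 0.3975 s.
Passive exhalation: V(t)/V₀ = e^(−t/τ) = e^(−0.26/0.3975) = 0.5199.
Fraction exhaled = 1 − 0.5199 = 0.4801 → 48.01%.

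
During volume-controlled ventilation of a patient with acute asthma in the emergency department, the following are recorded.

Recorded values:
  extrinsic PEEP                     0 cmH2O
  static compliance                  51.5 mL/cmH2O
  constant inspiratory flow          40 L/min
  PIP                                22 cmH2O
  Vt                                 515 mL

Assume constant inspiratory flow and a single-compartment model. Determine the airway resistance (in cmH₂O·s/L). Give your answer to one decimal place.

18.0

Flow: 40 L/min ÷ 60 = 0.6667 L/s.
Equation of motion (constant flow): PIP = Vt/C + R·V̇ + PEEP.
R·V̇ = PIP − Vt/C − PEEP = 22 − 515/51.5 − 0 = 22 − 10.0 − 0 = 12.0 cmH2O.
R = 12.0 / 0.6667 = 17.999 cmH2O·s/L.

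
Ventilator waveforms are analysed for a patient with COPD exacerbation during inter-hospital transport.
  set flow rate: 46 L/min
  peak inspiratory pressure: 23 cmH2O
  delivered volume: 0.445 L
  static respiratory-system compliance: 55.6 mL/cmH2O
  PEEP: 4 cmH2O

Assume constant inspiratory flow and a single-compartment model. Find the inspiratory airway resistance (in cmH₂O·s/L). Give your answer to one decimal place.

Flow: 46 L/min ÷ 60 = 0.7667 L/s.
Equation of motion (constant flow): PIP = Vt/C + R·V̇ + PEEP.
R·V̇ = PIP − Vt/C − PEEP = 23 − 445/55.6 − 4 = 23 − 8.004 − 4 = 10.996 cmH2O.
R = 10.996 / 0.7667 = 14.342 cmH2O·s/L.

14.3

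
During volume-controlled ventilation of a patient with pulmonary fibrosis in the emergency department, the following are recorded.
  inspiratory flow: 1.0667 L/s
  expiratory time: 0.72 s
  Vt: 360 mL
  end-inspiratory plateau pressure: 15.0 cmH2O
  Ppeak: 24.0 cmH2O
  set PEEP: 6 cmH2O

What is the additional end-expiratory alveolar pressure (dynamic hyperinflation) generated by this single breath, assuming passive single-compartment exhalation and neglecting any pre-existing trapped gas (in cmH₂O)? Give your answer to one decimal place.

R = (PIP − Pplat)/V̇ = (24.0 − 15.0) / 1.0667 = 9.0/1.0667 = 8.437 cmH2O·s/L.
C = Vt/(Pplat − PEEP) = 360.0 / (15.0 − 6) = 360.0/9.0 = 40.0 mL/cmH2O.
τ = R × C = 8.437 × 0.04 L/cmH2O = 0.3375 s.
Fraction remaining = e^(−Te/τ) = e^(−0.72/0.3375) = 0.1184; trapped volume = 360.0 × 0.1184 = 42.624 mL.
Additional alveolar pressure from trapping ≈ V_trapped / C = 42.624 / 40.0 = 1.066 cmH2O.

1.1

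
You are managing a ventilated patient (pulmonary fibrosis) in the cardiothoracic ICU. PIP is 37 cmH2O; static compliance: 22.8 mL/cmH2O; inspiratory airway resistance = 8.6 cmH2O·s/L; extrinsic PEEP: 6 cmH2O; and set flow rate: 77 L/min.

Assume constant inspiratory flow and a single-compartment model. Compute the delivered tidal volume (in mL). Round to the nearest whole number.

455

Flow: 77 L/min ÷ 60 = 1.2833 L/s.
Equation of motion (constant flow): PIP = Vt/C + R·V̇ + PEEP.
Vt/C = PIP − R·V̇ − PEEP = 37 − 11.036 − 6 = 19.964 cmH2O.
Vt = C × 19.964 = 22.8 × 19.964 = 455.18 mL.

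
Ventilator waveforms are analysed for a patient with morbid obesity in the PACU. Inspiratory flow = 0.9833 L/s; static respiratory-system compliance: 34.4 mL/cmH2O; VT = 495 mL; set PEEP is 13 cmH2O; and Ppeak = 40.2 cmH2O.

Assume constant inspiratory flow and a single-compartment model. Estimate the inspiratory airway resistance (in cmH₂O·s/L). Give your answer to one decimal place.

Equation of motion (constant flow): PIP = Vt/C + R·V̇ + PEEP.
R·V̇ = PIP − Vt/C − PEEP = 40.2 − 495/34.4 − 13 = 40.2 − 14.39 − 13 = 12.81 cmH2O.
R = 12.81 / 0.9833 = 13.028 cmH2O·s/L.

13.0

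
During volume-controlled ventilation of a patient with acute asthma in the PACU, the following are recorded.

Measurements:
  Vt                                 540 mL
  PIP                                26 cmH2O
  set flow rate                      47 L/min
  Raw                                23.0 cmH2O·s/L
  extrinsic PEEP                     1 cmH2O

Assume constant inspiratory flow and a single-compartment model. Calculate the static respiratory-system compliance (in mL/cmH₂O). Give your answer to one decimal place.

Flow: 47 L/min ÷ 60 = 0.7833 L/s.
Equation of motion (constant flow): PIP = Vt/C + R·V̇ + PEEP.
Vt/C = PIP − R·V̇ − PEEP = 26 − 23.0×0.7833 − 1 = 26 − 18.016 − 1 = 6.984 cmH2O.
C = Vt / 6.984 = 540 / 6.984 = 77.32 mL/cmH2O.

77.3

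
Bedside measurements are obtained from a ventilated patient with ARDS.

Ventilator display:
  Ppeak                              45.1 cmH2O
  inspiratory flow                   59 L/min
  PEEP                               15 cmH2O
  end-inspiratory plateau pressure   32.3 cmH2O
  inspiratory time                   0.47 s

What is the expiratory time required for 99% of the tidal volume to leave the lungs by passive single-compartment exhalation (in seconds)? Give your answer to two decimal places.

1.60

Flow: 59 L/min ÷ 60 = 0.9833 L/s.
Vt = flow × Ti = 0.9833 L/s × 0.47 s × 1000 mL/L = 462.15 mL.
R = (PIP − Pplat)/V̇ = (45.1 − 32.3) / 0.9833 = 12.8/0.9833 = 13.017 cmH2O·s/L.
C = Vt/(Pplat − PEEP) = 462.15 / (32.3 − 15) = 462.15/17.3 = 26.714 mL/cmH2O.
τ = R × C = 13.017 × 0.02671 L/cmH2O = 0.3477 s.
t = −τ·ln(1 − 0.99) = −0.3477·ln(0.01) = 1.601 s.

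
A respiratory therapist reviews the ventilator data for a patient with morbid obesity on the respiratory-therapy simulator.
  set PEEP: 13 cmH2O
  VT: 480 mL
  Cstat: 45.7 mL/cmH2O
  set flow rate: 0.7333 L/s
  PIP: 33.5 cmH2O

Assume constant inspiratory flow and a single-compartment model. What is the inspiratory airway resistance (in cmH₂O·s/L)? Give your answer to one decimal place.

Equation of motion (constant flow): PIP = Vt/C + R·V̇ + PEEP.
R·V̇ = PIP − Vt/C − PEEP = 33.5 − 480/45.7 − 13 = 33.5 − 10.503 − 13 = 9.997 cmH2O.
R = 9.997 / 0.7333 = 13.633 cmH2O·s/L.

13.6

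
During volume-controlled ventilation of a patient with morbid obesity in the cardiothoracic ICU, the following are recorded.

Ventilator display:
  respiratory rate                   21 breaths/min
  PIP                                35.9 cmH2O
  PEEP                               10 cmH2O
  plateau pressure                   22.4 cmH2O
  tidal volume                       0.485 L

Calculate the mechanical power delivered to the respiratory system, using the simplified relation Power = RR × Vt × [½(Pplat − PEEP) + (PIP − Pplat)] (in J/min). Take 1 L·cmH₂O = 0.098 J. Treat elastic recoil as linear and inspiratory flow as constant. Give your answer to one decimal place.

Per-breath work = Vt × [½(Pplat−PEEP) + (PIP−Pplat)] = 0.485 × [0.5×12.4 + 13.5] = 0.485 × 19.7 = 9.555 L·cmH2O.
Power = 21 × 9.555 = 200.66 L·cmH2O/min.
× 0.098 J/(L·cmH2O) → 19.665 J/min.

19.7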